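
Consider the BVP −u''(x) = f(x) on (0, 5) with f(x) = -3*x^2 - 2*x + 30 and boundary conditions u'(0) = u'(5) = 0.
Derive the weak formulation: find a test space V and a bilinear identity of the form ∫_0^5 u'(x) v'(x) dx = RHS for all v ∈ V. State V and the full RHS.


V = H^1(0, 5) (no boundary constraint on v; u is determined up to an additive constant); weak form: ∫_0^5 u'v' dx = ∫_0^5 (-3*x^2 - 2*x + 30) v dx for all v ∈ V.

Multiply both sides by a test function v and integrate from 0 to 5:
  ∫_0^5 −u''(x) v(x) dx = ∫_0^5 f(x) v(x) dx.
Integrate the LHS by parts once:
  ∫_0^5 −u'' v dx = −[u'(x) v(x)]_0^5 + ∫_0^5 u'(x) v'(x) dx.
Thus ∫_0^5 u'(x) v'(x) dx = ∫_0^5 f(x) v(x) dx + [u'(x) v(x)]_0^5.
Choose V so that boundary terms are either known or forced to vanish.
u has homogeneous Neumann: u'(0) = u'(5) = 0. So [u' v]_0^5 = 0·v(5) − 0·v(0) = 0 for any v; take V = H^1(0, 5).
Weak formulation: find u (satisfying any essential BC) such that ∫_0^5 u'(x) v'(x) dx = ∫_0^5 f v dx for all v ∈ V (homogeneous Neumann, so boundary terms vanish).
Substituting f(x) = -3*x^2 - 2*x + 30, the right-hand side is ∫_0^5 (-3*x^2 - 2*x + 30) v dx.
Compatibility check (pure Neumann): taking v ≡ 1 ∈ V gives 0 = ∫_0^5 f dx + (0) − (0), i.e. ∫_0^5 f dx must equal u'(0) − u'(5) = 0. Indeed ∫_0^5 (-3*x^2 - 2*x + 30) dx = 0, so the data are compatible. The solution is then unique only up to an additive constant (fix it e.g. by requiring ∫_0^5 u dx = 0).


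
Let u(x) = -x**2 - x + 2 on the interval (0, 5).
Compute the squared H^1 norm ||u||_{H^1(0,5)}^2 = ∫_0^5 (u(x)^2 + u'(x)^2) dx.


||u||_{H^1}^2 = 6025/6

The H^1 norm (squared) on an interval (0, L) is
  ||u||_{H^1}^2 = ∫_0^L u(x)^2 dx + ∫_0^L u'(x)^2 dx.
Compute u'(x) = -2*x - 1.
Then u(x)^2 = x**4 + 2*x**3 - 3*x**2 - 4*x + 4 and u'(x)^2 = 4*x**2 + 4*x + 1.
Integrate each monomial from 0 to 5 using ∫_0^5 c·x^n dx = c·5^(n+1)/(n+1):
  ∫_0^5 u(x)^2 dx = ∫_0^5 (x^4 + 2*x^3 - 3*x^2 - 4*x + 4) dx. Term by term:
    ∫_0^5 x^4 dx = 625;  ∫_0^5 2*x^3 dx = 625/2;  ∫_0^5 -3*x^2 dx = -125;
    ∫_0^5 -4*x dx = -50;  ∫_0^5 4 dx = 20.
  Sum: 625 + 625/2 − 125 − 50 + 20 = 1565/2.
  ∫_0^5 u'(x)^2 dx = ∫_0^5 (4*x^2 + 4*x + 1) dx. Term by term:
    ∫_0^5 4*x^2 dx = 500/3;  ∫_0^5 4*x dx = 50;  ∫_0^5 1 dx = 5.
  Sum: 500/3 + 50 + 5 = 665/3.
Adding: ||u||_{H^1}^2 = 1565/2 + 665/3 = 6025/6.


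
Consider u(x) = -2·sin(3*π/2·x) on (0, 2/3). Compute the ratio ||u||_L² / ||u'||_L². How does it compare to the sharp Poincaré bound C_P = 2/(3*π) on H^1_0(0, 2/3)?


||u||_L² / ||u'||_L² = 2/(3*π) = C_P.

u(x) = -2·sin(3*π/2·x), so u'(x) = -3*π*cos(3*π*x/2).
Writing u(x) = A·sin(kπx/L) with A = -2 and k = 1, use ∫_0^L sin²(kπx/L) dx = L/2 and ∫_0^L cos²(kπx/L) dx = L/2.
u² = 4·sin²(3*π/2·x) and (u')² = 9*π^2·cos²(3*π/2·x), and each of sin², cos² integrates to L/2 = 1/3 over (0, 2/3).
∫_0^2/3 u² dx = 4/3, so ||u||_L² = 2*sqrt(3)/3.
∫_0^2/3 (u')² dx = 3*π^2, so ||u'||_L² = sqrt(3)*π.
Ratio ||u||_L² / ||u'||_L² = 2/(3*π).
Sharp Poincaré constant on H^1_0(0, 2/3) is C_P = L/π = 2/(3*π), achieved by sin(3*π/2·x).
This is the k = 1 eigenfunction (up to amplitude), so the ratio equals the sharp Poincaré constant exactly.


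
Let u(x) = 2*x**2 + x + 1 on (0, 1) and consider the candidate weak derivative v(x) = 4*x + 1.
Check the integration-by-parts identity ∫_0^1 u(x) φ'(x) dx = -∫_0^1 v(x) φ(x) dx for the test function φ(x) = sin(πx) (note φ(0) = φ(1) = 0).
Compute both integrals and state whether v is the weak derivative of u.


LHS = -6/π, RHS = -6/π. Yes, v = u' weakly.

u(x) = 2*x**2 + x + 1, classical derivative u'(x) = 4*x + 1.
φ(x) = sin(πx), so φ'(x) = π*cos(π*x).
Note φ(0) = φ(1) = 0, so the boundary term u·φ vanishes.
LHS = ∫_0^1 u(x) φ'(x) dx = ∫_0^1 (2*π*x^2*cos(π*x) + π*x*cos(π*x) + π*cos(π*x)) dx. Term by term:
  ∫_0^1 π*cos(π*x) dx = 0;  ∫_0^1 π*x*cos(π*x) dx = -2/π;  ∫_0^1 2*π*x^2*cos(π*x) dx = -4/π.
Sum: 0 − 2/π − 4/π = -6/π.
So LHS = -6/π.
∫_0^1 v(x) φ(x) dx = ∫_0^1 (4*x*sin(π*x) + sin(π*x)) dx. Term by term:
  ∫_0^1 4*x*sin(π*x) dx = 4/π;  ∫_0^1 sin(π*x) dx = 2/π.
Sum: 4/π + 2/π = 6/π.
So RHS = -∫_0^1 v(x) φ(x) dx = -6/π.
LHS = RHS, so the identity holds for this test φ.
Moreover u is smooth here and v(x) = u'(x) = 4*x + 1 pointwise, so the identity holds for every test function. Hence v is the weak derivative of u.


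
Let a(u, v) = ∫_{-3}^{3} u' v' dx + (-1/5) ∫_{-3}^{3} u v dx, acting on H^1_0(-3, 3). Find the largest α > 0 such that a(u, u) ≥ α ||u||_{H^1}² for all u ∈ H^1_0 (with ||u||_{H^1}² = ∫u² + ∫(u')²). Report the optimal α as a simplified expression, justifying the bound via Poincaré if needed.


α = (-36/5 + π^2)/(π^2 + 36)

Coercivity of a(·,·) on H^1_0(-3, 3) means a(u, u) ≥ α ||u||_{H^1}² for every u ∈ H^1_0.
The interval has length L = 6, and Poincaré/coercivity depend only on L. Here a(u, u) = ∫(u')² + (-1/5)·∫u².
Here c = -1/5 < 0 with |c| < (π/L)² = π^2/36, so coercivity still holds. The condition a(u,u) ≥ α||u||_{H^1}² reads (1−α)∫(u')² ≥ (α−c)∫u². Any admissible α is ≤ 1 (rapidly oscillating u have ∫u²/∫(u')² → 0), and α = 1 would force 0 ≥ (1−c)∫u², impossible since c < 1; so 1−α > 0. By the sharp Poincaré inequality on H^1_0 of an interval of length L, ∫(u')² ≥ (π/L)²∫u² with equality for the first sine mode sin(π(x−x₀)/L) (x₀ the left endpoint), so the inequality holds for all u iff (1−α)(π/L)² ≥ α − c, i.e. α ≤ ((π/L)² + c)/((π/L)² + 1) = (1 + c(L/π)²)/(1 + (L/π)²). (Direct route, valid since c ≤ 0: Poincaré gives c∫u² ≥ c(L/π)²∫(u')², so a(u,u) ≥ (1 + c(L/π)²)∫(u')², while ||u||_{H^1}² ≤ (1 + (L/π)²)∫(u')²; dividing yields the same α.) With (π/L)² = π^2/36 and c = -1/5, the largest admissible constant is α = ((π/L)² + c)/((π/L)² + 1).
Simplifying, α = (-36/5 + π^2)/(π^2 + 36).


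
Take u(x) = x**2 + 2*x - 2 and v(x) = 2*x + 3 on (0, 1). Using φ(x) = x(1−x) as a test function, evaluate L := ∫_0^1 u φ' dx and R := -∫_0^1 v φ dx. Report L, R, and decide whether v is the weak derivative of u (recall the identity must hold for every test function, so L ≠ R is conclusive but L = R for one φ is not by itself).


LHS = -1/2, RHS = -2/3. No, v is not the weak derivative of u.

u(x) = x**2 + 2*x - 2, classical derivative u'(x) = 2*x + 2.
φ(x) = x(1−x), so φ'(x) = 1 - 2*x.
Note φ(0) = φ(1) = 0, so the boundary term u·φ vanishes.
LHS = ∫_0^1 u(x) φ'(x) dx = ∫_0^1 (-2*x^3 - 3*x^2 + 6*x - 2) dx. Term by term:
  ∫_0^1 -2*x^3 dx = -1/2;  ∫_0^1 -3*x^2 dx = -1;  ∫_0^1 6*x dx = 3;
  ∫_0^1 -2 dx = -2.
Sum: -1/2 − 1 + 3 − 2 = -1/2.
So LHS = -1/2.
∫_0^1 v(x) φ(x) dx = ∫_0^1 (-2*x^3 - x^2 + 3*x) dx. Term by term:
  ∫_0^1 -2*x^3 dx = -1/2;  ∫_0^1 -x^2 dx = -1/3;  ∫_0^1 3*x dx = 3/2.
Sum: -1/2 − 1/3 + 3/2 = 2/3.
So RHS = -∫_0^1 v(x) φ(x) dx = -2/3.
LHS − RHS = 1/6 ≠ 0, so the identity fails.
(For a valid weak derivative the identity must hold for EVERY test function, in particular this one. The failure shows v is NOT the weak derivative of u.)
Correct weak derivative would be u'(x) = 2*x + 2.


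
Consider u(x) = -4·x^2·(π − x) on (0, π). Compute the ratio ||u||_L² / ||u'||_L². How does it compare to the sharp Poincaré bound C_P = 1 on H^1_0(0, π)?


||u||_L² / ||u'||_L² = sqrt(14)*π/14 < C_P = 1.

u(x) = -4·x^2·(π − x), so u'(x) = 4*x*(3*x - 2*π).
u(x) = -4·x^2·(π − x) vanishes at x = 0 and x = π, so u ∈ H^1_0(0, π). Differentiate via the product rule and integrate the resulting polynomials term by term.
  ∫_0^π u² dx = ∫_0^π (16*x^6 - 32*π*x^5 + 16*π^2*x^4) dx. Term by term:
    ∫_0^π 16*x^6 dx = 16*π^7/7;  ∫_0^π -32*π*x^5 dx = -16*π^7/3;  ∫_0^π 16*π^2*x^4 dx = 16*π^7/5.
  Sum: 16*π^7/7 − 16*π^7/3 + 16*π^7/5 = 16*π^7/105.
  ∫_0^π (u')² dx = ∫_0^π (144*x^4 - 192*π*x^3 + 64*π^2*x^2) dx. Term by term:
    ∫_0^π 144*x^4 dx = 144*π^5/5;  ∫_0^π -192*π*x^3 dx = -48*π^5;  ∫_0^π 64*π^2*x^2 dx = 64*π^5/3.
  Sum: 144*π^5/5 − 48*π^5 + 64*π^5/3 = 32*π^5/15.
∫_0^π u² dx = 16*π^7/105, so ||u||_L² = 4*sqrt(105)*π^(7/2)/105.
∫_0^π (u')² dx = 32*π^5/15, so ||u'||_L² = 4*sqrt(30)*π^(5/2)/15.
Ratio ||u||_L² / ||u'||_L² = sqrt(14)*π/14.
Sharp Poincaré constant on H^1_0(0, π) is C_P = L/π = 1, achieved by sin(x).
A polynomial bump cannot attain the sharp Poincaré constant (only the first sine eigenfunction does), so the ratio is strictly less than C_P, consistent with ||u||_L² ≤ C_P ||u'||_L².


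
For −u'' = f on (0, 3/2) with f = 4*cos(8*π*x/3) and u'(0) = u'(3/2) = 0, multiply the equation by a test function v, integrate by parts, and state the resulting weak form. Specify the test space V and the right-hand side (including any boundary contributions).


V = H^1(0, 3/2) (no boundary constraint on v; u is determined up to an additive constant); weak form: ∫_0^3/2 u'v' dx = ∫_0^3/2 (4*cos(8*π*x/3)) v dx for all v ∈ V.

Multiply both sides by a test function v and integrate from 0 to 3/2:
  ∫_0^3/2 −u''(x) v(x) dx = ∫_0^3/2 f(x) v(x) dx.
Integrate the LHS by parts once:
  ∫_0^3/2 −u'' v dx = −[u'(x) v(x)]_0^3/2 + ∫_0^3/2 u'(x) v'(x) dx.
Thus ∫_0^3/2 u'(x) v'(x) dx = ∫_0^3/2 f(x) v(x) dx + [u'(x) v(x)]_0^3/2.
Choose V so that boundary terms are either known or forced to vanish.
u has homogeneous Neumann: u'(0) = u'(3/2) = 0. So [u' v]_0^3/2 = 0·v(3/2) − 0·v(0) = 0 for any v; take V = H^1(0, 3/2).
Weak formulation: find u (satisfying any essential BC) such that ∫_0^3/2 u'(x) v'(x) dx = ∫_0^3/2 f v dx for all v ∈ V (homogeneous Neumann, so boundary terms vanish).
Substituting f(x) = 4*cos(8*π*x/3), the right-hand side is ∫_0^3/2 (4*cos(8*π*x/3)) v dx.
Compatibility check (pure Neumann): taking v ≡ 1 ∈ V gives 0 = ∫_0^3/2 f dx + (0) − (0), i.e. ∫_0^3/2 f dx must equal u'(0) − u'(3/2) = 0. Indeed ∫_0^3/2 (4*cos(8*π*x/3)) dx = 0, so the data are compatible. The solution is then unique only up to an additive constant (fix it e.g. by requiring ∫_0^3/2 u dx = 0).


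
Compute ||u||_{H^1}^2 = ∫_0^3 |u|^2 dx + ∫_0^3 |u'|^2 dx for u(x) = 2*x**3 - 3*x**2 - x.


||u||_{H^1}^2 = 51087/70

The H^1 norm (squared) on an interval (0, L) is
  ||u||_{H^1}^2 = ∫_0^L u(x)^2 dx + ∫_0^L u'(x)^2 dx.
Compute u'(x) = 6*x**2 - 6*x - 1.
Then u(x)^2 = 4*x**6 - 12*x**5 + 5*x**4 + 6*x**3 + x**2 and u'(x)^2 = 36*x**4 - 72*x**3 + 24*x**2 + 12*x + 1.
Integrate each monomial from 0 to 3 using ∫_0^3 c·x^n dx = c·3^(n+1)/(n+1):
  ∫_0^3 u(x)^2 dx = ∫_0^3 (4*x^6 - 12*x^5 + 5*x^4 + 6*x^3 + x^2) dx. Term by term:
    ∫_0^3 4*x^6 dx = 8748/7;  ∫_0^3 -12*x^5 dx = -1458;  ∫_0^3 5*x^4 dx = 243;
    ∫_0^3 6*x^3 dx = 243/2;  ∫_0^3 x^2 dx = 9.
  Sum: 8748/7 − 1458 + 243 + 243/2 + 9 = 2313/14.
  ∫_0^3 u'(x)^2 dx = ∫_0^3 (36*x^4 - 72*x^3 + 24*x^2 + 12*x + 1) dx. Term by term:
    ∫_0^3 36*x^4 dx = 8748/5;  ∫_0^3 -72*x^3 dx = -1458;  ∫_0^3 24*x^2 dx = 216;
    ∫_0^3 12*x dx = 54;  ∫_0^3 1 dx = 3.
  Sum: 8748/5 − 1458 + 216 + 54 + 3 = 2823/5.
Adding: ||u||_{H^1}^2 = 2313/14 + 2823/5 = 51087/70.


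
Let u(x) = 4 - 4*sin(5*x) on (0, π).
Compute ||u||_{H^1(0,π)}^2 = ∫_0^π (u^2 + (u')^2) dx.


||u||_{H^1(0,π)}^2 = -64/5 + 224*π

u'(x) = -20*cos(5*x).
Expand u² and (u')² and integrate term by term on (0, π), using: for integers n ≥ 1, ∫_0^π sin²(nx) dx = ∫_0^π cos²(nx) dx = π/2; for n ≠ n', ∫_0^π sin(nx)sin(n'x) dx = ∫_0^π cos(nx)cos(n'x) dx = 0; and by product-to-sum, ∫_0^π sin(nx)cos(n'x) dx = ½∫_0^π [sin((n+n')x) + sin((n−n')x)] dx, which is 0 when n+n' is even and 2n/(n²−n'²) when n+n' is odd (it need not vanish on (0, π)). For the constant mode: ∫_0^π 1 dx = π, ∫_0^π cos(nx) dx = 0, ∫_0^π sin(nx) dx = (1−(−1)^n)/n.
  u² squared terms: (4)²·∫1 dx = 16·π = 16*π;  (-4)²·∫sin(5x)² dx = 16·π/2 = 8*π.
  u² cross terms: 2·(4)·(-4)·∫1·sin(5x) dx = -32·(2/5) = -64/5.
  So ∫_0^π u² dx = 16*π + 8*π − 64/5 = -64/5 + 24*π.
  (u')² squared terms: (-20)²·∫cos(5x)² dx = 400·π/2 = 200*π.
  So ∫_0^π (u')² dx = 200*π.
||u||_{H^1}^2 = (-64/5 + 24*π) + (200*π) = -64/5 + 224*π.


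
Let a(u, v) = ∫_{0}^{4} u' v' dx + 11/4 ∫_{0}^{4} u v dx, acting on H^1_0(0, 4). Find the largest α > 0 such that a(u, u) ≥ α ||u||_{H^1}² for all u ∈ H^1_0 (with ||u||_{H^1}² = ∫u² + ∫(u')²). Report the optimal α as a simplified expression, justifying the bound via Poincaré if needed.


α = 1

Coercivity of a(·,·) on H^1_0(0, 4) means a(u, u) ≥ α ||u||_{H^1}² for every u ∈ H^1_0.
The interval has length L = 4, and Poincaré/coercivity depend only on L. Here a(u, u) = ∫(u')² + (11/4)·∫u².
Here c = 11/4 ≥ 1, so a(u,u) = ∫(u')² + c∫u² ≥ ∫(u')² + ∫u² = ||u||_{H^1}², i.e. α = 1 works. No larger α is possible: a(u,u) ≥ α||u||_{H^1}² means (1−α)∫(u')² ≥ (α−c)∫u², and for the modes u_n = sin(nπ(x−x₀)/L) (x₀ the left endpoint) one has ∫u_n²/∫(u_n')² = (L/(nπ))² → 0, so a(u_n,u_n)/||u_n||_{H^1}² → 1. Hence the optimal constant is α = 1.
Therefore α = 1.


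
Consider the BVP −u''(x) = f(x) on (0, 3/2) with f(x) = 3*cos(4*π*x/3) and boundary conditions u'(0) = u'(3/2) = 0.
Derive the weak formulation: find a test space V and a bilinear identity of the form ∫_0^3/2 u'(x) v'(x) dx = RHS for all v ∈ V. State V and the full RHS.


V = H^1(0, 3/2) (no boundary constraint on v; u is determined up to an additive constant); weak form: ∫_0^3/2 u'v' dx = ∫_0^3/2 (3*cos(4*π*x/3)) v dx for all v ∈ V.

Multiply both sides by a test function v and integrate from 0 to 3/2:
  ∫_0^3/2 −u''(x) v(x) dx = ∫_0^3/2 f(x) v(x) dx.
Integrate the LHS by parts once:
  ∫_0^3/2 −u'' v dx = −[u'(x) v(x)]_0^3/2 + ∫_0^3/2 u'(x) v'(x) dx.
Thus ∫_0^3/2 u'(x) v'(x) dx = ∫_0^3/2 f(x) v(x) dx + [u'(x) v(x)]_0^3/2.
Choose V so that boundary terms are either known or forced to vanish.
u has homogeneous Neumann: u'(0) = u'(3/2) = 0. So [u' v]_0^3/2 = 0·v(3/2) − 0·v(0) = 0 for any v; take V = H^1(0, 3/2).
Weak formulation: find u (satisfying any essential BC) such that ∫_0^3/2 u'(x) v'(x) dx = ∫_0^3/2 f v dx for all v ∈ V (homogeneous Neumann, so boundary terms vanish).
Substituting f(x) = 3*cos(4*π*x/3), the right-hand side is ∫_0^3/2 (3*cos(4*π*x/3)) v dx.
Compatibility check (pure Neumann): taking v ≡ 1 ∈ V gives 0 = ∫_0^3/2 f dx + (0) − (0), i.e. ∫_0^3/2 f dx must equal u'(0) − u'(3/2) = 0. Indeed ∫_0^3/2 (3*cos(4*π*x/3)) dx = 0, so the data are compatible. The solution is then unique only up to an additive constant (fix it e.g. by requiring ∫_0^3/2 u dx = 0).


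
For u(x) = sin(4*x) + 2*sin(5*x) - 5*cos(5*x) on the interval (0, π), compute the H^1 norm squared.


||u||_{H^1(0,π)}^2 = 2080/9 + 771*π/2

u'(x) = 25*sin(5*x) + 4*cos(4*x) + 10*cos(5*x).
Expand u² and (u')² and integrate term by term on (0, π), using: for integers n ≥ 1, ∫_0^π sin²(nx) dx = ∫_0^π cos²(nx) dx = π/2; for n ≠ n', ∫_0^π sin(nx)sin(n'x) dx = ∫_0^π cos(nx)cos(n'x) dx = 0; and by product-to-sum, ∫_0^π sin(nx)cos(n'x) dx = ½∫_0^π [sin((n+n')x) + sin((n−n')x)] dx, which is 0 when n+n' is even and 2n/(n²−n'²) when n+n' is odd (it need not vanish on (0, π)).
  u² squared terms: (-5)²·∫cos(5x)² dx = 25·π/2 = 25*π/2;  (2)²·∫sin(5x)² dx = 4·π/2 = 2*π;  (1)²·∫sin(4x)² dx = 1·π/2 = π/2.
  u² cross terms: 2·(-5)·(2)·∫cos(5x)·sin(5x) dx = -20·(0) = 0;  2·(-5)·(1)·∫cos(5x)·sin(4x) dx = -10·(-8/9) = 80/9;  2·(2)·(1)·∫sin(5x)·sin(4x) dx = 4·(0) = 0.
  So ∫_0^π u² dx = 25*π/2 + 2*π + π/2 + 0 + 80/9 + 0 = 80/9 + 15*π.
  (u')² squared terms: (4)²·∫cos(4x)² dx = 16·π/2 = 8*π;  (10)²·∫cos(5x)² dx = 100·π/2 = 50*π;  (25)²·∫sin(5x)² dx = 625·π/2 = 625*π/2.
  (u')² cross terms: 2·(4)·(10)·∫cos(4x)·cos(5x) dx = 80·(0) = 0;  2·(4)·(25)·∫cos(4x)·sin(5x) dx = 200·(10/9) = 2000/9;  2·(10)·(25)·∫cos(5x)·sin(5x) dx = 500·(0) = 0.
  So ∫_0^π (u')² dx = 8*π + 50*π + 625*π/2 + 0 + 2000/9 + 0 = 2000/9 + 741*π/2.
||u||_{H^1}^2 = (80/9 + 15*π) + (2000/9 + 741*π/2) = 2080/9 + 771*π/2.


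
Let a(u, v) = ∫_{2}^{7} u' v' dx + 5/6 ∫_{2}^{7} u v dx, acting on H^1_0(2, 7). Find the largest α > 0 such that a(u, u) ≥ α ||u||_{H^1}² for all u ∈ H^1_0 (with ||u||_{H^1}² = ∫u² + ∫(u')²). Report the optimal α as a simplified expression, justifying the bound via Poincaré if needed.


α = (π^2 + 125/6)/(π^2 + 25)

Coercivity of a(·,·) on H^1_0(2, 7) means a(u, u) ≥ α ||u||_{H^1}² for every u ∈ H^1_0.
The interval has length L = 5, and Poincaré/coercivity depend only on L. Here a(u, u) = ∫(u')² + (5/6)·∫u².
Here 0 < c = 5/6 < 1. The condition a(u,u) ≥ α||u||_{H^1}² reads (1−α)∫(u')² ≥ (α−c)∫u². Any admissible α is ≤ 1 (rapidly oscillating u have ∫u²/∫(u')² → 0), and α = 1 would force 0 ≥ (1−c)∫u², impossible since c < 1; so 1−α > 0. By the sharp Poincaré inequality on H^1_0 of an interval of length L, ∫(u')² ≥ (π/L)²∫u² with equality for the first sine mode sin(π(x−x₀)/L) (x₀ the left endpoint), so the inequality holds for all u iff (1−α)(π/L)² ≥ α − c, i.e. α ≤ ((π/L)² + c)/((π/L)² + 1) = (1 + c(L/π)²)/(1 + (L/π)²). With (π/L)² = π^2/25 and c = 5/6, the largest admissible constant is α = ((π/L)² + c)/((π/L)² + 1).
Simplifying, α = (π^2 + 125/6)/(π^2 + 25).


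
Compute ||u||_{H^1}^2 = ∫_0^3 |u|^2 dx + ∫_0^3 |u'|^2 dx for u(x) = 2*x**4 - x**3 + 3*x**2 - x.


||u||_{H^1}^2 = 136383/5

The H^1 norm (squared) on an interval (0, L) is
  ||u||_{H^1}^2 = ∫_0^L u(x)^2 dx + ∫_0^L u'(x)^2 dx.
Compute u'(x) = 8*x**3 - 3*x**2 + 6*x - 1.
Then u(x)^2 = 4*x**8 - 4*x**7 + 13*x**6 - 10*x**5 + 11*x**4 - 6*x**3 + x**2 and u'(x)^2 = 64*x**6 - 48*x**5 + 105*x**4 - 52*x**3 + 42*x**2 - 12*x + 1.
Integrate each monomial from 0 to 3 using ∫_0^3 c·x^n dx = c·3^(n+1)/(n+1):
  ∫_0^3 u(x)^2 dx = ∫_0^3 (4*x^8 - 4*x^7 + 13*x^6 - 10*x^5 + 11*x^4 - 6*x^3 + x^2) dx. Term by term:
    ∫_0^3 4*x^8 dx = 8748;  ∫_0^3 -4*x^7 dx = -6561/2;  ∫_0^3 13*x^6 dx = 28431/7;
    ∫_0^3 -10*x^5 dx = -1215;  ∫_0^3 11*x^4 dx = 2673/5;  ∫_0^3 -6*x^3 dx = -243/2;
    ∫_0^3 x^2 dx = 9.
  Sum: 8748 − 6561/2 + 28431/7 − 1215 + 2673/5 − 243/2 + 9 = 305766/35.
  ∫_0^3 u'(x)^2 dx = ∫_0^3 (64*x^6 - 48*x^5 + 105*x^4 - 52*x^3 + 42*x^2 - 12*x + 1) dx. Term by term:
    ∫_0^3 64*x^6 dx = 139968/7;  ∫_0^3 -48*x^5 dx = -5832;  ∫_0^3 105*x^4 dx = 5103;
    ∫_0^3 -52*x^3 dx = -1053;  ∫_0^3 42*x^2 dx = 378;  ∫_0^3 -12*x dx = -54;
    ∫_0^3 1 dx = 3.
  Sum: 139968/7 − 5832 + 5103 − 1053 + 378 − 54 + 3 = 129783/7.
Adding: ||u||_{H^1}^2 = 305766/35 + 129783/7 = 136383/5.


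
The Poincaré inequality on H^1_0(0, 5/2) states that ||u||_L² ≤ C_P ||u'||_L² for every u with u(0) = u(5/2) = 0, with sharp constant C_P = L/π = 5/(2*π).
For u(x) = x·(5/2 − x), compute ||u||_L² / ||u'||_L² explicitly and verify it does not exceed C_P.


||u||_L² / ||u'||_L² = sqrt(10)/4 < C_P = 5/(2*π).

u(x) = x·(5/2 − x), so u'(x) = 5/2 - 2*x.
u(x) = x·(5/2 − x) vanishes at x = 0 and x = 5/2, so u ∈ H^1_0(0, 5/2). Differentiate via the product rule and integrate the resulting polynomials term by term.
  ∫_0^5/2 u² dx = ∫_0^5/2 (x^4 - 5*x^3 + 25*x^2/4) dx. Term by term:
    ∫_0^5/2 x^4 dx = 625/32;  ∫_0^5/2 -5*x^3 dx = -3125/64;  ∫_0^5/2 25*x^2/4 dx = 3125/96.
  Sum: 625/32 − 3125/64 + 3125/96 = 625/192.
  ∫_0^5/2 (u')² dx = ∫_0^5/2 (4*x^2 - 10*x + 25/4) dx. Term by term:
    ∫_0^5/2 4*x^2 dx = 125/6;  ∫_0^5/2 -10*x dx = -125/4;  ∫_0^5/2 25/4 dx = 125/8.
  Sum: 125/6 − 125/4 + 125/8 = 125/24.
∫_0^5/2 u² dx = 625/192, so ||u||_L² = 25*sqrt(3)/24.
∫_0^5/2 (u')² dx = 125/24, so ||u'||_L² = 5*sqrt(30)/12.
Ratio ||u||_L² / ||u'||_L² = sqrt(10)/4.
Sharp Poincaré constant on H^1_0(0, 5/2) is C_P = L/π = 5/(2*π), achieved by sin(2*π/5·x).
A polynomial bump cannot attain the sharp Poincaré constant (only the first sine eigenfunction does), so the ratio is strictly less than C_P, consistent with ||u||_L² ≤ C_P ||u'||_L².


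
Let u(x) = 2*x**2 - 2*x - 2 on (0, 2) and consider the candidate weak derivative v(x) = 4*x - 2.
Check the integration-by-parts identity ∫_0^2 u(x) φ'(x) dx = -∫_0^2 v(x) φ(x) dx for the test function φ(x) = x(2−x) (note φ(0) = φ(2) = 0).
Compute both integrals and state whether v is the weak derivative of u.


LHS = -8/3, RHS = -8/3. Yes, v = u' weakly.

u(x) = 2*x**2 - 2*x - 2, classical derivative u'(x) = 4*x - 2.
φ(x) = x(2−x), so φ'(x) = 2 - 2*x.
Note φ(0) = φ(2) = 0, so the boundary term u·φ vanishes.
LHS = ∫_0^2 u(x) φ'(x) dx = ∫_0^2 (-4*x^3 + 8*x^2 - 4) dx. Term by term:
  ∫_0^2 -4*x^3 dx = -16;  ∫_0^2 8*x^2 dx = 64/3;  ∫_0^2 -4 dx = -8.
Sum: -16 + 64/3 − 8 = -8/3.
So LHS = -8/3.
∫_0^2 v(x) φ(x) dx = ∫_0^2 (-4*x^3 + 10*x^2 - 4*x) dx. Term by term:
  ∫_0^2 -4*x^3 dx = -16;  ∫_0^2 10*x^2 dx = 80/3;  ∫_0^2 -4*x dx = -8.
Sum: -16 + 80/3 − 8 = 8/3.
So RHS = -∫_0^2 v(x) φ(x) dx = -8/3.
LHS = RHS, so the identity holds for this test φ.
Moreover u is smooth here and v(x) = u'(x) = 4*x - 2 pointwise, so the identity holds for every test function. Hence v is the weak derivative of u.


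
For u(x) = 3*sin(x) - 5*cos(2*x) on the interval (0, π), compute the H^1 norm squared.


||u||_{H^1(0,π)}^2 = 100 + 143*π/2

u'(x) = 10*sin(2*x) + 3*cos(x).
Expand u² and (u')² and integrate term by term on (0, π), using: for integers n ≥ 1, ∫_0^π sin²(nx) dx = ∫_0^π cos²(nx) dx = π/2; for n ≠ n', ∫_0^π sin(nx)sin(n'x) dx = ∫_0^π cos(nx)cos(n'x) dx = 0; and by product-to-sum, ∫_0^π sin(nx)cos(n'x) dx = ½∫_0^π [sin((n+n')x) + sin((n−n')x)] dx, which is 0 when n+n' is even and 2n/(n²−n'²) when n+n' is odd (it need not vanish on (0, π)).
  u² squared terms: (-5)²·∫cos(2x)² dx = 25·π/2 = 25*π/2;  (3)²·∫sin(x)² dx = 9·π/2 = 9*π/2.
  u² cross terms: 2·(-5)·(3)·∫cos(2x)·sin(x) dx = -30·(-2/3) = 20.
  So ∫_0^π u² dx = 25*π/2 + 9*π/2 + 20 = 20 + 17*π.
  (u')² squared terms: (3)²·∫cos(x)² dx = 9·π/2 = 9*π/2;  (10)²·∫sin(2x)² dx = 100·π/2 = 50*π.
  (u')² cross terms: 2·(3)·(10)·∫cos(x)·sin(2x) dx = 60·(4/3) = 80.
  So ∫_0^π (u')² dx = 9*π/2 + 50*π + 80 = 80 + 109*π/2.
||u||_{H^1}^2 = (20 + 17*π) + (80 + 109*π/2) = 100 + 143*π/2.


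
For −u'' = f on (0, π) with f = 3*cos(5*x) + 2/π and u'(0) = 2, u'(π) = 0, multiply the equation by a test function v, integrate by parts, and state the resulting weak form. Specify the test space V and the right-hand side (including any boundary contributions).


V = H^1(0, π) (v unrestricted at boundary; u is determined up to an additive constant); weak form: ∫_0^π u'v' dx = ∫_0^π (3*cos(5*x) + 2/π) v dx − 2·v(0) for all v ∈ V.

Multiply both sides by a test function v and integrate from 0 to π:
  ∫_0^π −u''(x) v(x) dx = ∫_0^π f(x) v(x) dx.
Integrate the LHS by parts once:
  ∫_0^π −u'' v dx = −[u'(x) v(x)]_0^π + ∫_0^π u'(x) v'(x) dx.
Thus ∫_0^π u'(x) v'(x) dx = ∫_0^π f(x) v(x) dx + [u'(x) v(x)]_0^π.
Choose V so that boundary terms are either known or forced to vanish.
u has inhomogeneous Neumann u'(0) = 2, u'(π) = 0. [u' v]_0^π = (0)·v(π) − (2)·v(0) = − 2·v(0). Take V = H^1(0, π); boundary term becomes part of RHS.
Weak formulation: find u (satisfying any essential BC) such that ∫_0^π u'(x) v'(x) dx = ∫_0^π f v dx − 2·v(0) for all v ∈ V (Neumann data are natural BCs: they enter the RHS as boundary terms).
Substituting f(x) = 3*cos(5*x) + 2/π, the right-hand side is ∫_0^π (3*cos(5*x) + 2/π) v dx − 2·v(0).
Compatibility check (pure Neumann): taking v ≡ 1 ∈ V gives 0 = ∫_0^π f dx + (0) − (2), i.e. ∫_0^π f dx must equal u'(0) − u'(π) = 2. Indeed ∫_0^π (3*cos(5*x) + 2/π) dx = 2, so the data are compatible. The solution is then unique only up to an additive constant (fix it e.g. by requiring ∫_0^π u dx = 0).


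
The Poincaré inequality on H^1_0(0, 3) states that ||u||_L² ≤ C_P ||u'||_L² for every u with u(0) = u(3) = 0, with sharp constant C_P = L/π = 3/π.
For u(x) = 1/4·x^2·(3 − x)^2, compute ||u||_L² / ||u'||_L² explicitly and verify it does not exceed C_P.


||u||_L² / ||u'||_L² = sqrt(3)/2 < C_P = 3/π.

u(x) = 1/4·x^2·(3 − x)^2, so u'(x) = x*(x - 3)*(2*x - 3)/2.
u(x) = 1/4·x^2·(3 − x)^2 vanishes at x = 0 and x = 3, so u ∈ H^1_0(0, 3). Differentiate via the product rule and integrate the resulting polynomials term by term.
  ∫_0^3 u² dx = ∫_0^3 (x^8/16 - 3*x^7/4 + 27*x^6/8 - 27*x^5/4 + 81*x^4/16) dx. Term by term:
    ∫_0^3 x^8/16 dx = 2187/16;  ∫_0^3 -3*x^7/4 dx = -19683/32;  ∫_0^3 27*x^6/8 dx = 59049/56;
    ∫_0^3 -27*x^5/4 dx = -6561/8;  ∫_0^3 81*x^4/16 dx = 19683/80.
  Sum: 2187/16 − 19683/32 + 59049/56 − 6561/8 + 19683/80 = 2187/1120.
  ∫_0^3 (u')² dx = ∫_0^3 (x^6 - 9*x^5 + 117*x^4/4 - 81*x^3/2 + 81*x^2/4) dx. Term by term:
    ∫_0^3 x^6 dx = 2187/7;  ∫_0^3 -9*x^5 dx = -2187/2;  ∫_0^3 117*x^4/4 dx = 28431/20;
    ∫_0^3 -81*x^3/2 dx = -6561/8;  ∫_0^3 81*x^2/4 dx = 729/4.
  Sum: 2187/7 − 2187/2 + 28431/20 − 6561/8 + 729/4 = 729/280.
∫_0^3 u² dx = 2187/1120, so ||u||_L² = 27*sqrt(210)/280.
∫_0^3 (u')² dx = 729/280, so ||u'||_L² = 27*sqrt(70)/140.
Ratio ||u||_L² / ||u'||_L² = sqrt(3)/2.
Sharp Poincaré constant on H^1_0(0, 3) is C_P = L/π = 3/π, achieved by sin(π/3·x).
A polynomial bump cannot attain the sharp Poincaré constant (only the first sine eigenfunction does), so the ratio is strictly less than C_P, consistent with ||u||_L² ≤ C_P ||u'||_L².


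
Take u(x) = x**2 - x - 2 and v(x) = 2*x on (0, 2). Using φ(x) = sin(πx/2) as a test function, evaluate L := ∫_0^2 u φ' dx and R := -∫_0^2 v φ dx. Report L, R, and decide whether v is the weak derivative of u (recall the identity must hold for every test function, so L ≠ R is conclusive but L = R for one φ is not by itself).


LHS = -4/π, RHS = -8/π. No, v is not the weak derivative of u.

u(x) = x**2 - x - 2, classical derivative u'(x) = 2*x - 1.
φ(x) = sin(πx/2), so φ'(x) = π*cos(π*x/2)/2.
Note φ(0) = φ(2) = 0, so the boundary term u·φ vanishes.
LHS = ∫_0^2 u(x) φ'(x) dx = ∫_0^2 (π*x^2*cos(π*x/2)/2 - π*x*cos(π*x/2)/2 - π*cos(π*x/2)) dx. Term by term:
  ∫_0^2 -π*cos(π*x/2) dx = 0;  ∫_0^2 π*x^2*cos(π*x/2)/2 dx = -8/π;  ∫_0^2 -π*x*cos(π*x/2)/2 dx = 4/π.
Sum: 0 − 8/π + 4/π = -4/π.
So LHS = -4/π.
∫_0^2 v(x) φ(x) dx = ∫_0^2 (2*x*sin(π*x/2)) dx. Term by term:
  ∫_0^2 2*x*sin(π*x/2) dx = 8/π.
So RHS = -∫_0^2 v(x) φ(x) dx = -8/π.
LHS − RHS = 4/π ≠ 0, so the identity fails.
(For a valid weak derivative the identity must hold for EVERY test function, in particular this one. The failure shows v is NOT the weak derivative of u.)
Correct weak derivative would be u'(x) = 2*x - 1.


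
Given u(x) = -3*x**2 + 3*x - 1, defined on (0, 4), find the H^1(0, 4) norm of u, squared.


||u||_{H^1}^2 = 7416/5

The H^1 norm (squared) on an interval (0, L) is
  ||u||_{H^1}^2 = ∫_0^L u(x)^2 dx + ∫_0^L u'(x)^2 dx.
Compute u'(x) = 3 - 6*x.
Then u(x)^2 = 9*x**4 - 18*x**3 + 15*x**2 - 6*x + 1 and u'(x)^2 = 36*x**2 - 36*x + 9.
Integrate each monomial from 0 to 4 using ∫_0^4 c·x^n dx = c·4^(n+1)/(n+1):
  ∫_0^4 u(x)^2 dx = ∫_0^4 (9*x^4 - 18*x^3 + 15*x^2 - 6*x + 1) dx. Term by term:
    ∫_0^4 9*x^4 dx = 9216/5;  ∫_0^4 -18*x^3 dx = -1152;  ∫_0^4 15*x^2 dx = 320;
    ∫_0^4 -6*x dx = -48;  ∫_0^4 1 dx = 4.
  Sum: 9216/5 − 1152 + 320 − 48 + 4 = 4836/5.
  ∫_0^4 u'(x)^2 dx = ∫_0^4 (36*x^2 - 36*x + 9) dx. Term by term:
    ∫_0^4 36*x^2 dx = 768;  ∫_0^4 -36*x dx = -288;  ∫_0^4 9 dx = 36.
  Sum: 768 − 288 + 36 = 516.
Adding: ||u||_{H^1}^2 = 4836/5 + 516 = 7416/5.


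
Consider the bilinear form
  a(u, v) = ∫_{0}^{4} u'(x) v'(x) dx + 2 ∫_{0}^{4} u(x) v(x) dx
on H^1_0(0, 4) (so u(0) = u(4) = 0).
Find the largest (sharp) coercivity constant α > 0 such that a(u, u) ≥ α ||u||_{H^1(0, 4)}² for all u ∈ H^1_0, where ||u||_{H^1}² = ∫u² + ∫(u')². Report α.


α = 1

Coercivity of a(·,·) on H^1_0(0, 4) means a(u, u) ≥ α ||u||_{H^1}² for every u ∈ H^1_0.
The interval has length L = 4, and Poincaré/coercivity depend only on L. Here a(u, u) = ∫(u')² + (2)·∫u².
Here c = 2 ≥ 1, so a(u,u) = ∫(u')² + c∫u² ≥ ∫(u')² + ∫u² = ||u||_{H^1}², i.e. α = 1 works. No larger α is possible: a(u,u) ≥ α||u||_{H^1}² means (1−α)∫(u')² ≥ (α−c)∫u², and for the modes u_n = sin(nπ(x−x₀)/L) (x₀ the left endpoint) one has ∫u_n²/∫(u_n')² = (L/(nπ))² → 0, so a(u_n,u_n)/||u_n||_{H^1}² → 1. Hence the optimal constant is α = 1.
Therefore α = 1.


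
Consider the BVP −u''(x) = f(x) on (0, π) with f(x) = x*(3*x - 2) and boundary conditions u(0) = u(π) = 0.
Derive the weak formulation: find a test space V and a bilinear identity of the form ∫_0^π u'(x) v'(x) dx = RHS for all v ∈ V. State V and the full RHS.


V = H^1_0(0, π) (so v(0) = v(π) = 0); weak form: ∫_0^π u'v' dx = ∫_0^π (x*(3*x - 2)) v dx for all v ∈ V.

Multiply both sides by a test function v and integrate from 0 to π:
  ∫_0^π −u''(x) v(x) dx = ∫_0^π f(x) v(x) dx.
Integrate the LHS by parts once:
  ∫_0^π −u'' v dx = −[u'(x) v(x)]_0^π + ∫_0^π u'(x) v'(x) dx.
Thus ∫_0^π u'(x) v'(x) dx = ∫_0^π f(x) v(x) dx + [u'(x) v(x)]_0^π.
Choose V so that boundary terms are either known or forced to vanish.
u is Dirichlet: u(0) = u(π) = 0. Let V = H^1_0(0, π); then v(0) = v(π) = 0, and [u' v]_0^π = 0.
Weak formulation: find u (satisfying any essential BC) such that ∫_0^π u'(x) v'(x) dx = ∫_0^π f v dx for all v ∈ V.
Substituting f(x) = x*(3*x - 2), the right-hand side is ∫_0^π (x*(3*x - 2)) v dx.


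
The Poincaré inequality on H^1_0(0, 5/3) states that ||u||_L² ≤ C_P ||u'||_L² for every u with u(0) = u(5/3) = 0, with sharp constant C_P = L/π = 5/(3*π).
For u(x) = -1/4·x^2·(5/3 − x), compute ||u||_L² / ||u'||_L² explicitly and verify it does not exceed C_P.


||u||_L² / ||u'||_L² = 5*sqrt(14)/42 < C_P = 5/(3*π).

u(x) = -1/4·x^2·(5/3 − x), so u'(x) = x*(9*x - 10)/12.
u(x) = -1/4·x^2·(5/3 − x) vanishes at x = 0 and x = 5/3, so u ∈ H^1_0(0, 5/3). Differentiate via the product rule and integrate the resulting polynomials term by term.
  ∫_0^5/3 u² dx = ∫_0^5/3 (x^6/16 - 5*x^5/24 + 25*x^4/144) dx. Term by term:
    ∫_0^5/3 x^6/16 dx = 78125/244944;  ∫_0^5/3 -5*x^5/24 dx = -78125/104976;  ∫_0^5/3 25*x^4/144 dx = 15625/34992.
  Sum: 78125/244944 − 78125/104976 + 15625/34992 = 15625/734832.
  ∫_0^5/3 (u')² dx = ∫_0^5/3 (9*x^4/16 - 5*x^3/4 + 25*x^2/36) dx. Term by term:
    ∫_0^5/3 9*x^4/16 dx = 625/432;  ∫_0^5/3 -5*x^3/4 dx = -3125/1296;  ∫_0^5/3 25*x^2/36 dx = 3125/2916.
  Sum: 625/432 − 3125/1296 + 3125/2916 = 625/5832.
∫_0^5/3 u² dx = 15625/734832, so ||u||_L² = 125*sqrt(7)/2268.
∫_0^5/3 (u')² dx = 625/5832, so ||u'||_L² = 25*sqrt(2)/108.
Ratio ||u||_L² / ||u'||_L² = 5*sqrt(14)/42.
Sharp Poincaré constant on H^1_0(0, 5/3) is C_P = L/π = 5/(3*π), achieved by sin(3*π/5·x).
A polynomial bump cannot attain the sharp Poincaré constant (only the first sine eigenfunction does), so the ratio is strictly less than C_P, consistent with ||u||_L² ≤ C_P ||u'||_L².


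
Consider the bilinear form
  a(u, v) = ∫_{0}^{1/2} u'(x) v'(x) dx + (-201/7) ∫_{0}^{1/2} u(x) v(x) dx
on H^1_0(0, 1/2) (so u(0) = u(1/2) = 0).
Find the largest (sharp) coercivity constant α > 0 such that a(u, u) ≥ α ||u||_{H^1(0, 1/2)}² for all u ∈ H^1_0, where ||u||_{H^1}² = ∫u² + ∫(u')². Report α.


α = (-201 + 28*π^2)/(7*(1 + 4*π^2))

Coercivity of a(·,·) on H^1_0(0, 1/2) means a(u, u) ≥ α ||u||_{H^1}² for every u ∈ H^1_0.
The interval has length L = 1/2, and Poincaré/coercivity depend only on L. Here a(u, u) = ∫(u')² + (-201/7)·∫u².
Here c = -201/7 < 0 with |c| < (π/L)² = 4*π^2, so coercivity still holds. The condition a(u,u) ≥ α||u||_{H^1}² reads (1−α)∫(u')² ≥ (α−c)∫u². Any admissible α is ≤ 1 (rapidly oscillating u have ∫u²/∫(u')² → 0), and α = 1 would force 0 ≥ (1−c)∫u², impossible since c < 1; so 1−α > 0. By the sharp Poincaré inequality on H^1_0 of an interval of length L, ∫(u')² ≥ (π/L)²∫u² with equality for the first sine mode sin(π(x−x₀)/L) (x₀ the left endpoint), so the inequality holds for all u iff (1−α)(π/L)² ≥ α − c, i.e. α ≤ ((π/L)² + c)/((π/L)² + 1) = (1 + c(L/π)²)/(1 + (L/π)²). (Direct route, valid since c ≤ 0: Poincaré gives c∫u² ≥ c(L/π)²∫(u')², so a(u,u) ≥ (1 + c(L/π)²)∫(u')², while ||u||_{H^1}² ≤ (1 + (L/π)²)∫(u')²; dividing yields the same α.) With (π/L)² = 4*π^2 and c = -201/7, the largest admissible constant is α = ((π/L)² + c)/((π/L)² + 1).
Simplifying, α = (-201 + 28*π^2)/(7*(1 + 4*π^2)).


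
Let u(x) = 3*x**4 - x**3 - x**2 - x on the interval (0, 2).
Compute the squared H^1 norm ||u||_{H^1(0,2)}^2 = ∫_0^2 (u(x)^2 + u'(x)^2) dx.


||u||_{H^1}^2 = 191098/105

The H^1 norm (squared) on an interval (0, L) is
  ||u||_{H^1}^2 = ∫_0^L u(x)^2 dx + ∫_0^L u'(x)^2 dx.
Compute u'(x) = 12*x**3 - 3*x**2 - 2*x - 1.
Then u(x)^2 = 9*x**8 - 6*x**7 - 5*x**6 - 4*x**5 + 3*x**4 + 2*x**3 + x**2 and u'(x)^2 = 144*x**6 - 72*x**5 - 39*x**4 - 12*x**3 + 10*x**2 + 4*x + 1.
Integrate each monomial from 0 to 2 using ∫_0^2 c·x^n dx = c·2^(n+1)/(n+1):
  ∫_0^2 u(x)^2 dx = ∫_0^2 (9*x^8 - 6*x^7 - 5*x^6 - 4*x^5 + 3*x^4 + 2*x^3 + x^2) dx. Term by term:
    ∫_0^2 9*x^8 dx = 512;  ∫_0^2 -6*x^7 dx = -192;  ∫_0^2 -5*x^6 dx = -640/7;
    ∫_0^2 -4*x^5 dx = -128/3;  ∫_0^2 3*x^4 dx = 96/5;  ∫_0^2 2*x^3 dx = 8;
    ∫_0^2 x^2 dx = 8/3.
  Sum: 512 − 192 − 640/7 − 128/3 + 96/5 + 8 + 8/3 = 7552/35.
  ∫_0^2 u'(x)^2 dx = ∫_0^2 (144*x^6 - 72*x^5 - 39*x^4 - 12*x^3 + 10*x^2 + 4*x + 1) dx. Term by term:
    ∫_0^2 144*x^6 dx = 18432/7;  ∫_0^2 -72*x^5 dx = -768;  ∫_0^2 -39*x^4 dx = -1248/5;
    ∫_0^2 -12*x^3 dx = -48;  ∫_0^2 10*x^2 dx = 80/3;  ∫_0^2 4*x dx = 8;
    ∫_0^2 1 dx = 2.
  Sum: 18432/7 − 768 − 1248/5 − 48 + 80/3 + 8 + 2 = 168442/105.
Adding: ||u||_{H^1}^2 = 7552/35 + 168442/105 = 191098/105.


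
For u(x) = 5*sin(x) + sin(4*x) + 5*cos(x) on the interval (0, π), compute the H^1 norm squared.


||u||_{H^1(0,π)}^2 = 32/3 + 117*π/2

u'(x) = -5*sin(x) + 5*cos(x) + 4*cos(4*x).
Expand u² and (u')² and integrate term by term on (0, π), using: for integers n ≥ 1, ∫_0^π sin²(nx) dx = ∫_0^π cos²(nx) dx = π/2; for n ≠ n', ∫_0^π sin(nx)sin(n'x) dx = ∫_0^π cos(nx)cos(n'x) dx = 0; and by product-to-sum, ∫_0^π sin(nx)cos(n'x) dx = ½∫_0^π [sin((n+n')x) + sin((n−n')x)] dx, which is 0 when n+n' is even and 2n/(n²−n'²) when n+n' is odd (it need not vanish on (0, π)).
  u² squared terms: (5)²·∫cos(x)² dx = 25·π/2 = 25*π/2;  (5)²·∫sin(x)² dx = 25·π/2 = 25*π/2;  (1)²·∫sin(4x)² dx = 1·π/2 = π/2.
  u² cross terms: 2·(5)·(5)·∫cos(x)·sin(x) dx = 50·(0) = 0;  2·(5)·(1)·∫cos(x)·sin(4x) dx = 10·(8/15) = 16/3;  2·(5)·(1)·∫sin(x)·sin(4x) dx = 10·(0) = 0.
  So ∫_0^π u² dx = 25*π/2 + 25*π/2 + π/2 + 0 + 16/3 + 0 = 16/3 + 51*π/2.
  (u')² squared terms: (-5)²·∫sin(x)² dx = 25·π/2 = 25*π/2;  (4)²·∫cos(4x)² dx = 16·π/2 = 8*π;  (5)²·∫cos(x)² dx = 25·π/2 = 25*π/2.
  (u')² cross terms: 2·(-5)·(4)·∫sin(x)·cos(4x) dx = -40·(-2/15) = 16/3;  2·(-5)·(5)·∫sin(x)·cos(x) dx = -50·(0) = 0;  2·(4)·(5)·∫cos(4x)·cos(x) dx = 40·(0) = 0.
  So ∫_0^π (u')² dx = 25*π/2 + 8*π + 25*π/2 + 16/3 + 0 + 0 = 16/3 + 33*π.
||u||_{H^1}^2 = (16/3 + 51*π/2) + (16/3 + 33*π) = 32/3 + 117*π/2.


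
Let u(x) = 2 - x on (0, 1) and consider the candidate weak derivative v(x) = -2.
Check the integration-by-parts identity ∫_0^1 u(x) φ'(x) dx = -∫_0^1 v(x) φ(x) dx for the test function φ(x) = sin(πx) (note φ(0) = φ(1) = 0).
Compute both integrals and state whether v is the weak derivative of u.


LHS = 2/π, RHS = 4/π. No, v is not the weak derivative of u.

u(x) = 2 - x, classical derivative u'(x) = -1.
φ(x) = sin(πx), so φ'(x) = π*cos(π*x).
Note φ(0) = φ(1) = 0, so the boundary term u·φ vanishes.
LHS = ∫_0^1 u(x) φ'(x) dx = ∫_0^1 (-π*x*cos(π*x) + 2*π*cos(π*x)) dx. Term by term:
  ∫_0^1 2*π*cos(π*x) dx = 0;  ∫_0^1 -π*x*cos(π*x) dx = 2/π.
Sum: 0 + 2/π = 2/π.
So LHS = 2/π.
∫_0^1 v(x) φ(x) dx = ∫_0^1 (-2*sin(π*x)) dx. Term by term:
  ∫_0^1 -2*sin(π*x) dx = -4/π.
So RHS = -∫_0^1 v(x) φ(x) dx = 4/π.
LHS − RHS = -2/π ≠ 0, so the identity fails.
(For a valid weak derivative the identity must hold for EVERY test function, in particular this one. The failure shows v is NOT the weak derivative of u.)
Correct weak derivative would be u'(x) = -1.


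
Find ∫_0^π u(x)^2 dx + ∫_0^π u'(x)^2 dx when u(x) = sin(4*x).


||u||_{H^1(0,π)}^2 = 17*π/2

u'(x) = 4*cos(4*x).
Expand u² and (u')² and integrate term by term on (0, π), using: for integers n ≥ 1, ∫_0^π sin²(nx) dx = ∫_0^π cos²(nx) dx = π/2; for n ≠ n', ∫_0^π sin(nx)sin(n'x) dx = ∫_0^π cos(nx)cos(n'x) dx = 0; and by product-to-sum, ∫_0^π sin(nx)cos(n'x) dx = ½∫_0^π [sin((n+n')x) + sin((n−n')x)] dx, which is 0 when n+n' is even and 2n/(n²−n'²) when n+n' is odd (it need not vanish on (0, π)).
  u² squared terms: (1)²·∫sin(4x)² dx = 1·π/2 = π/2.
  So ∫_0^π u² dx = π/2.
  (u')² squared terms: (4)²·∫cos(4x)² dx = 16·π/2 = 8*π.
  So ∫_0^π (u')² dx = 8*π.
||u||_{H^1}^2 = (π/2) + (8*π) = 17*π/2.


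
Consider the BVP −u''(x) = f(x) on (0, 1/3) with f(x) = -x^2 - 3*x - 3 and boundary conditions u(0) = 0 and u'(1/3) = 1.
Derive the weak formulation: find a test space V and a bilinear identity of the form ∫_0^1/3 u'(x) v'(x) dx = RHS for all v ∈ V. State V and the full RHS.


V = {v ∈ H^1(0, 1/3) : v(0) = 0} (test functions vanish at x = 0 where u is specified); weak form: ∫_0^1/3 u'v' dx = ∫_0^1/3 (-x^2 - 3*x - 3) v dx + v(1/3) for all v ∈ V.

Multiply both sides by a test function v and integrate from 0 to 1/3:
  ∫_0^1/3 −u''(x) v(x) dx = ∫_0^1/3 f(x) v(x) dx.
Integrate the LHS by parts once:
  ∫_0^1/3 −u'' v dx = −[u'(x) v(x)]_0^1/3 + ∫_0^1/3 u'(x) v'(x) dx.
Thus ∫_0^1/3 u'(x) v'(x) dx = ∫_0^1/3 f(x) v(x) dx + [u'(x) v(x)]_0^1/3.
Choose V so that boundary terms are either known or forced to vanish.
Mixed BC: u(0) = 0 (Dirichlet) and u'(1/3) = 1 (Neumann). Define V = {v ∈ H^1(0, 1/3) : v(0) = 0}. Then [u' v]_0^1/3 = u'(1/3)·v(1/3) − u'(0)·0 = v(1/3).
Weak formulation: find u (satisfying any essential BC) such that ∫_0^1/3 u'(x) v'(x) dx = ∫_0^1/3 f v dx + v(1/3) for all v ∈ V (Dirichlet at 0 absorbed into V; Neumann datum at x = 1/3 contributes the boundary term).
Substituting f(x) = -x^2 - 3*x - 3, the right-hand side is ∫_0^1/3 (-x^2 - 3*x - 3) v dx + v(1/3).


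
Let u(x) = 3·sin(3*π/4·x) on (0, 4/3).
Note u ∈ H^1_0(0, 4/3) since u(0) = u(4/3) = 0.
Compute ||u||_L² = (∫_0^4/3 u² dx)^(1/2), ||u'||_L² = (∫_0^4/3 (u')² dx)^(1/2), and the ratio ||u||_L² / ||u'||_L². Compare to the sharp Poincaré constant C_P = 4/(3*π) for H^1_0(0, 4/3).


||u||_L² / ||u'||_L² = 4/(3*π) = C_P.

u(x) = 3·sin(3*π/4·x), so u'(x) = 9*π*cos(3*π*x/4)/4.
Writing u(x) = A·sin(kπx/L) with A = 3 and k = 1, use ∫_0^L sin²(kπx/L) dx = L/2 and ∫_0^L cos²(kπx/L) dx = L/2.
u² = 9·sin²(3*π/4·x) and (u')² = 81*π^2/16·cos²(3*π/4·x), and each of sin², cos² integrates to L/2 = 2/3 over (0, 4/3).
∫_0^4/3 u² dx = 6, so ||u||_L² = sqrt(6).
∫_0^4/3 (u')² dx = 27*π^2/8, so ||u'||_L² = 3*sqrt(6)*π/4.
Ratio ||u||_L² / ||u'||_L² = 4/(3*π).
Sharp Poincaré constant on H^1_0(0, 4/3) is C_P = L/π = 4/(3*π), achieved by sin(3*π/4·x).
This is the k = 1 eigenfunction (up to amplitude), so the ratio equals the sharp Poincaré constant exactly.
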